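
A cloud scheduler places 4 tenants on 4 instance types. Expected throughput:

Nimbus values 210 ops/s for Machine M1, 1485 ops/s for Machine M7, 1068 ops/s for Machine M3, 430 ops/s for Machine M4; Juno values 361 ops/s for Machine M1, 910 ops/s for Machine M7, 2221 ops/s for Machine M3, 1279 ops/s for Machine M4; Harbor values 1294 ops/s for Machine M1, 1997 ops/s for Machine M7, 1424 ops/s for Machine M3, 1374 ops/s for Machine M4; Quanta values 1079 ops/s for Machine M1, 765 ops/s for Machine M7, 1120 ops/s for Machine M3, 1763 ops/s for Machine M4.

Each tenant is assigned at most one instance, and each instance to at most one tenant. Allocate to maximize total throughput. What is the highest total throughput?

Optimal: Nimbus→Machine M7 (1485 ops/s), Juno→Machine M3 (2221 ops/s), Harbor→Machine M1 (1294 ops/s), Quanta→Machine M4 (1763 ops/s) — total 1485+2221+1294+1763 = 6763 ops/s.
Row-greedy (each tenant in turn takes its best remaining instance) gives 6159 ops/s, worse by 604.
Swapping Harbor↔Quanta (Harbor→Machine M4 1374 ops/s, Quanta→Machine M1 1079 ops/s) loses 604.
Checked against all permutations: 6763 ops/s is optimal.

Maximum total: 6763 ops/s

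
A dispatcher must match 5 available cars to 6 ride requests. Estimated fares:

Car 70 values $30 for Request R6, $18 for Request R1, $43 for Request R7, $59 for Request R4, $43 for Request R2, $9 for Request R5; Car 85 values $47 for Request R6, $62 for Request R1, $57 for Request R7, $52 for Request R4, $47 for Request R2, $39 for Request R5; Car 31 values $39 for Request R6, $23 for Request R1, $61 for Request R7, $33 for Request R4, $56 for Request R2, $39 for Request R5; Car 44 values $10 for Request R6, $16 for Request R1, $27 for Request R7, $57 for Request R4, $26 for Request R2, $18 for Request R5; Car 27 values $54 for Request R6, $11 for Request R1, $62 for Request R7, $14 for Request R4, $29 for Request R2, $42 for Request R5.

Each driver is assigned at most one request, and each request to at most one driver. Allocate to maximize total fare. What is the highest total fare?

This is the linear assignment problem.
Optimal: Car 70→Request R2 ($43), Car 85→Request R1 ($62), Car 31→Request R7 ($61), Car 44→Request R4 ($57), Car 27→Request R6 ($54) — total 43+62+61+57+54 = $277.
Max-entry greedy (repeatedly take the single best remaining cell) gives $257, worse by 20.
Next-best assignment: Car 70→Request R7, Car 85→Request R1, Car 31→Request R2, Car 44→Request R4, Car 27→Request R6 = $272.
No other one-to-one assignment exceeds $277.

Max total: $277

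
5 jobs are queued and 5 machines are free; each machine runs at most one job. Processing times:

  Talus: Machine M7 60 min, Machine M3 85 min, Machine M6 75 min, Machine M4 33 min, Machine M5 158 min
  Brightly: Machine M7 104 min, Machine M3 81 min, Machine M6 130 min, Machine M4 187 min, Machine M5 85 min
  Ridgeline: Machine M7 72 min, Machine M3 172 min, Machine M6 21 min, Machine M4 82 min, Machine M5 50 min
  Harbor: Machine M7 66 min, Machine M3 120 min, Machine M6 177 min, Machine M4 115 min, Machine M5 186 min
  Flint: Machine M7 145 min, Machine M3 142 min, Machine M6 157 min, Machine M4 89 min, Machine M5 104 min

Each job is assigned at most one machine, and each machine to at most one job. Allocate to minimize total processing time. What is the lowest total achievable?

Optimal: Talus→Machine M4 (33 min), Brightly→Machine M3 (81 min), Ridgeline→Machine M6 (21 min), Harbor→Machine M7 (66 min), Flint→Machine M5 (104 min) — total 33+81+21+66+104 = 305 min.
Column-greedy (each machine in turn goes to its cheapest remaining job) gives 437 min, worse by 132.
Checked against all permutations: 305 min is optimal.

Min total: 305 min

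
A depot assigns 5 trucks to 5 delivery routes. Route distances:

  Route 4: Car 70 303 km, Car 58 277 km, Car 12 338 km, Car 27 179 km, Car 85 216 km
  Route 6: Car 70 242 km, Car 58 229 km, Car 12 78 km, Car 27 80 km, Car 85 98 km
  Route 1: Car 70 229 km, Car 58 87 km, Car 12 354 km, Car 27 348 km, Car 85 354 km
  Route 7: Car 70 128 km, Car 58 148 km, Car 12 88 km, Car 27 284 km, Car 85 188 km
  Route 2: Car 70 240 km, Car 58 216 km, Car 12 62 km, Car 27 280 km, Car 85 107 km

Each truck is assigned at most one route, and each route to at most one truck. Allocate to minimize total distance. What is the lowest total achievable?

Min total: 554 km

Optimal: Car 70→Route 7 (128 km), Car 58→Route 1 (87 km), Car 12→Route 2 (62 km), Car 27→Route 4 (179 km), Car 85→Route 6 (98 km) — total 128+87+62+179+98 = 554 km.
Min-entry greedy (repeatedly take the single cheapest remaining cell) gives 573 km, worse by 19.
Next-best assignment: Car 70→Route 7, Car 58→Route 1, Car 12→Route 2, Car 27→Route 6, Car 85→Route 4 = 573 km.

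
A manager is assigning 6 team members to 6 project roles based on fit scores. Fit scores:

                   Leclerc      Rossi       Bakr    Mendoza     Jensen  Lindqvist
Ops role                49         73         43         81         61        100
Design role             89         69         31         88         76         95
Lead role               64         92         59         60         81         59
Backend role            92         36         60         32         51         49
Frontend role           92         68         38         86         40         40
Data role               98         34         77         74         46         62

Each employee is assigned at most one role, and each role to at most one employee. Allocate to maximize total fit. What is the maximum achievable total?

Maximum total: 523 pts

This is the linear assignment problem.
Optimal: Leclerc→Backend role (92 pts), Rossi→Lead role (92 pts), Bakr→Data role (77 pts), Mendoza→Frontend role (86 pts), Jensen→Design role (76 pts), Lindqvist→Ops role (100 pts) — total 92+92+77+86+76+100 = 523 pts.
Max-entry greedy (repeatedly take the single best remaining cell) gives 478 pts, worse by 45.
Next-best assignment: Leclerc→Data role, Rossi→Lead role, Bakr→Backend role, Mendoza→Frontend role, Jensen→Design role, Lindqvist→Ops role = 512 pts.
No other one-to-one assignment exceeds 523 pts.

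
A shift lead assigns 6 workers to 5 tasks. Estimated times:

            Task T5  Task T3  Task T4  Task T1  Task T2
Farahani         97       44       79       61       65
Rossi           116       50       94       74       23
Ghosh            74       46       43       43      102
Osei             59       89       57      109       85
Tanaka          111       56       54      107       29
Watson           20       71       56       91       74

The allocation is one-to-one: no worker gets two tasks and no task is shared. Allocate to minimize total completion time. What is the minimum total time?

Min total: 184 min

Optimal: Watson→Task T5 (20 min), Farahani→Task T3 (44 min), Tanaka→Task T4 (54 min), Ghosh→Task T1 (43 min), Rossi→Task T2 (23 min) — total 20+44+54+43+23 = 184 min.
Row-greedy (each worker in turn takes its cheapest remaining task) gives 276 min, worse by 92.
Next-best assignment: Watson→Task T5, Farahani→Task T3, Osei→Task T4, Ghosh→Task T1, Rossi→Task T2 = 187 min.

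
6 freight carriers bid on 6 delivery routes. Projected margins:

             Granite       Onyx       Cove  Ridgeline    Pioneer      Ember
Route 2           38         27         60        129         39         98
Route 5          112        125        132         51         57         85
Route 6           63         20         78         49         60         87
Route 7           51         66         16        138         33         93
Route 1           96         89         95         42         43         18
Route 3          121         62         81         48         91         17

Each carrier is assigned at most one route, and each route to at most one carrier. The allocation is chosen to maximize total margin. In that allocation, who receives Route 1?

Onyx receives Route 1.

Optimal: Granite→Route 3 ($121k), Onyx→Route 1 ($89k), Cove→Route 5 ($132k), Ridgeline→Route 7 ($138k), Pioneer→Route 6 ($60k), Ember→Route 2 ($98k) — total 121+89+132+138+60+98 = $638k.
Column-greedy (each route in turn goes to its best remaining carrier) gives $601k, worse by 37.
Swapping Cove↔Ember (Cove→Route 2 $60k, Ember→Route 5 $85k) loses 85.
Onyx's own top route is Route 5 ($125k), but forcing Onyx→Route 5 and reassigning the rest optimally gives only $637k — worse by 1.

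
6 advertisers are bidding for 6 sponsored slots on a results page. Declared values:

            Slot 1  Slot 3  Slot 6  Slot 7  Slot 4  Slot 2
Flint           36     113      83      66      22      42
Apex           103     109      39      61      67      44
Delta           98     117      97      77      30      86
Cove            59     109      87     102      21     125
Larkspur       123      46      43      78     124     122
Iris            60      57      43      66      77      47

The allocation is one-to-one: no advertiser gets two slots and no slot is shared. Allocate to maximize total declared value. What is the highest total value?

Treat this as an assignment problem: match each advertiser to one slot.
Optimal: Flint→Slot 3 ($113), Apex→Slot 1 ($103), Delta→Slot 6 ($97), Cove→Slot 2 ($125), Larkspur→Slot 4 ($124), Iris→Slot 7 ($66) — total 113+103+97+125+124+66 = $628.
Max-entry greedy (repeatedly take the single best remaining cell) gives $618, worse by 10.
Next-best assignment: Flint→Slot 6, Apex→Slot 1, Delta→Slot 3, Cove→Slot 2, Larkspur→Slot 4, Iris→Slot 7 = $618.
Swapping Iris↔Cove (Iris→Slot 2 $47, Cove→Slot 7 $102) loses 42.

Max total: $628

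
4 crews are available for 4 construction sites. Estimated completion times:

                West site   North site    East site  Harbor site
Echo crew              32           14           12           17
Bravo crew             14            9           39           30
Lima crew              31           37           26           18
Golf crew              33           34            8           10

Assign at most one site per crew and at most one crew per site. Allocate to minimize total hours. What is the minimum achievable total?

Minimum total: 54 hours

This is the linear assignment problem.
Optimal: Echo crew→North site (14 hours), Bravo crew→West site (14 hours), Lima crew→Harbor site (18 hours), Golf crew→East site (8 hours) — total 14+14+18+8 = 54 hours.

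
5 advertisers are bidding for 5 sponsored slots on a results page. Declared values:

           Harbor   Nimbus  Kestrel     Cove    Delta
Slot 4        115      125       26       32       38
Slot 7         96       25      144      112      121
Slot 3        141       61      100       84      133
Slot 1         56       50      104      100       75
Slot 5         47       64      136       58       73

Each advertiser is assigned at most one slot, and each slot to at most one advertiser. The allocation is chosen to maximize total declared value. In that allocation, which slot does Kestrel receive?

Kestrel receives Slot 5.

Optimal: Harbor→Slot 3 ($141), Nimbus→Slot 4 ($125), Kestrel→Slot 5 ($136), Cove→Slot 1 ($100), Delta→Slot 7 ($121) — total 141+125+136+100+121 = $623.
Column-greedy (each slot in turn goes to its best remaining advertiser) gives $583, worse by 40.
Next-best assignment: Harbor→Slot 7, Nimbus→Slot 4, Kestrel→Slot 5, Cove→Slot 1, Delta→Slot 3 = $590.
Kestrel's own top slot is Slot 7 ($144), but forcing Kestrel→Slot 7 and reassigning the rest optimally gives only $583 — worse by 40.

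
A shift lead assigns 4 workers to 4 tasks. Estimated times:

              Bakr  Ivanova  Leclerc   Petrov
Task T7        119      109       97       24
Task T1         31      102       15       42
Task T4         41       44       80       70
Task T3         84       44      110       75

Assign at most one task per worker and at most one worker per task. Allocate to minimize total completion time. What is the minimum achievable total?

Minimum total: 124 min

Optimal: Bakr→Task T4 (41 min), Ivanova→Task T3 (44 min), Leclerc→Task T1 (15 min), Petrov→Task T7 (24 min) — total 41+44+15+24 = 124 min.
Row-greedy (each worker in turn takes its cheapest remaining task) gives 247 min, worse by 123.
Next-best assignment: Bakr→Task T3, Ivanova→Task T4, Leclerc→Task T1, Petrov→Task T7 = 167 min.
Swapping Ivanova↔Leclerc (Ivanova→Task T1 102 min, Leclerc→Task T3 110 min) adds 153.
No other one-to-one assignment undercuts 124 min.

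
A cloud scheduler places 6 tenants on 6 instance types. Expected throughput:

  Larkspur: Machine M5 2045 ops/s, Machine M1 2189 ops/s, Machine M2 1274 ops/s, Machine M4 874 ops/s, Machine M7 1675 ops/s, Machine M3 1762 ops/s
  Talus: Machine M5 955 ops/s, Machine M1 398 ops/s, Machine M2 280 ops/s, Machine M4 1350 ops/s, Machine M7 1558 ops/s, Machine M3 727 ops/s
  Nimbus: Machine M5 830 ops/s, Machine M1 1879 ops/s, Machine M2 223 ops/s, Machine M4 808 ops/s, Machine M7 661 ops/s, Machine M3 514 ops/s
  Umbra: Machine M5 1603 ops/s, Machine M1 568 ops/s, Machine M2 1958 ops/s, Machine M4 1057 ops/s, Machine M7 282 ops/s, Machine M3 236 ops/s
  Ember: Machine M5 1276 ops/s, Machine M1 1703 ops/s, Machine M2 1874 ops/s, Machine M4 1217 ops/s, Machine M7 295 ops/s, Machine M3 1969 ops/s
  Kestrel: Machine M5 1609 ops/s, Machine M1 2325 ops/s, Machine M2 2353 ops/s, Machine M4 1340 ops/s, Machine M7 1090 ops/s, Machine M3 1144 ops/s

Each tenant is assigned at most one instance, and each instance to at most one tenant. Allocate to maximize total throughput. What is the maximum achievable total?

Maximum total: 10861 ops/s

Optimal: Larkspur→Machine M5 (2045 ops/s), Talus→Machine M7 (1558 ops/s), Nimbus→Machine M1 (1879 ops/s), Umbra→Machine M4 (1057 ops/s), Ember→Machine M3 (1969 ops/s), Kestrel→Machine M2 (2353 ops/s) — total 2045+1558+1879+1057+1969+2353 = 10861 ops/s.
Row-greedy (each tenant in turn takes its best remaining instance) gives 9844 ops/s, worse by 1017.
Next-best assignment: Larkspur→Machine M7, Talus→Machine M4, Nimbus→Machine M1, Umbra→Machine M5, Ember→Machine M3, Kestrel→Machine M2 = 10829 ops/s.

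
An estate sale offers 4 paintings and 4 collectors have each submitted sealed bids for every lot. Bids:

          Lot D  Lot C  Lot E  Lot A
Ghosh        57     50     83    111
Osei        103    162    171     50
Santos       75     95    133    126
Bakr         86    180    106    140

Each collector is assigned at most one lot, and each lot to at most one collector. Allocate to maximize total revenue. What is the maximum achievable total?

Optimal: Ghosh→Lot A ($111), Osei→Lot E ($171), Santos→Lot D ($75), Bakr→Lot C ($180) — total 111+171+75+180 = $537.
Row-greedy (each collector in turn takes its best remaining lot) gives $463, worse by 74.
Next-best assignment: Ghosh→Lot D, Osei→Lot E, Santos→Lot A, Bakr→Lot C = $534.
Swapping Santos↔Osei (Santos→Lot E $133, Osei→Lot D $103) loses 10.
No other one-to-one assignment exceeds $537.

Maximum total: $537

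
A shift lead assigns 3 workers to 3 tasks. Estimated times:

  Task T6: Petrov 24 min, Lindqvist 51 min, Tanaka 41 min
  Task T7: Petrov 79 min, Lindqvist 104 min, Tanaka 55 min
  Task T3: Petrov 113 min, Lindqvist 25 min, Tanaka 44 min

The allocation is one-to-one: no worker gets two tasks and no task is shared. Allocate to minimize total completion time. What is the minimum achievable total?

Min total: 104 min

Optimal: Petrov→Task T6 (24 min), Lindqvist→Task T3 (25 min), Tanaka→Task T7 (55 min) — total 24+25+55 = 104 min.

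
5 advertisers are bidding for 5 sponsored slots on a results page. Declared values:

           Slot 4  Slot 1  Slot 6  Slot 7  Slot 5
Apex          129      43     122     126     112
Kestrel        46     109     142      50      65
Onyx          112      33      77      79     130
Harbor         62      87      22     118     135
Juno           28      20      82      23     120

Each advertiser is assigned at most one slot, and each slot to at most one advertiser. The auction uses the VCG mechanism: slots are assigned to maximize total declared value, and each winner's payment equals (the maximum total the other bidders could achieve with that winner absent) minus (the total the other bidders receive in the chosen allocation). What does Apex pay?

Efficient allocation: Apex→Slot 7 ($126), Kestrel→Slot 6 ($142), Onyx→Slot 4 ($112), Harbor→Slot 1 ($87), Juno→Slot 5 ($120); total welfare W = $587.
Apex receives Slot 7 at value $126, so the others get W − 126 = $461.
Without Apex: best allocation of the remaining 4 bidders over all 5 slots is Kestrel→Slot 6 ($142), Onyx→Slot 4 ($112), Harbor→Slot 7 ($118), Juno→Slot 5 ($120), total $492.
VCG payment = (others' best without Apex) − (others' welfare with Apex) = 492 − 461 = $31.

Apex pays $31.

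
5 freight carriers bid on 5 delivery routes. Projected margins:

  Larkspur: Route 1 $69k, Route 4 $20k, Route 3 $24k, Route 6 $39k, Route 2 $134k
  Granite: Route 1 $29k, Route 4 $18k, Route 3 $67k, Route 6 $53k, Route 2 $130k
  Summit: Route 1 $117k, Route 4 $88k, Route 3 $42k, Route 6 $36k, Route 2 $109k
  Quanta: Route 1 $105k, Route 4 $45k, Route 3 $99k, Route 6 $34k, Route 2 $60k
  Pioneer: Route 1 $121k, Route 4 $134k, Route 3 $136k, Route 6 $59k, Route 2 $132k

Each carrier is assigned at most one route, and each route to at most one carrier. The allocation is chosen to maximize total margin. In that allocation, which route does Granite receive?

Granite receives Route 6.

Optimal: Larkspur→Route 2 ($134k), Granite→Route 6 ($53k), Summit→Route 1 ($117k), Quanta→Route 3 ($99k), Pioneer→Route 4 ($134k) — total 134+53+117+99+134 = $537k.
Max-entry greedy (repeatedly take the single best remaining cell) gives $485k, worse by 52.
Next-best assignment: Larkspur→Route 6, Granite→Route 2, Summit→Route 1, Quanta→Route 3, Pioneer→Route 4 = $519k.
Swapping Larkspur↔Summit (Larkspur→Route 1 $69k, Summit→Route 2 $109k) loses 73.
No other one-to-one assignment exceeds $537k.
Granite's own top route is Route 2 ($130k), but forcing Granite→Route 2 and reassigning the rest optimally gives only $519k — worse by 18.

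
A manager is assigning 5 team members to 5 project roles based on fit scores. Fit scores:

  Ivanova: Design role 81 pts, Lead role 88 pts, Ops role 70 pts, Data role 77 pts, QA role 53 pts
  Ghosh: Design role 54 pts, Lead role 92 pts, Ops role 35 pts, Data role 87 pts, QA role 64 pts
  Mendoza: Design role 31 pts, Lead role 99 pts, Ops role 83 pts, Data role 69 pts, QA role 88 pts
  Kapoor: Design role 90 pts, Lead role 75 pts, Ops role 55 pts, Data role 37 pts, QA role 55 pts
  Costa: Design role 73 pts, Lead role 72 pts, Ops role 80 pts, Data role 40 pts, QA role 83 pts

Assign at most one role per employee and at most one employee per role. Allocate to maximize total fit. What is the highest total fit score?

Optimal: Ivanova→Lead role (88 pts), Ghosh→Data role (87 pts), Mendoza→QA role (88 pts), Kapoor→Design role (90 pts), Costa→Ops role (80 pts) — total 88+87+88+90+80 = 433 pts.
Next-best assignment: Ivanova→Lead role, Ghosh→Data role, Mendoza→Ops role, Kapoor→Design role, Costa→QA role = 431 pts.
Every other assignment is strictly worse.

Maximum total: 433 pts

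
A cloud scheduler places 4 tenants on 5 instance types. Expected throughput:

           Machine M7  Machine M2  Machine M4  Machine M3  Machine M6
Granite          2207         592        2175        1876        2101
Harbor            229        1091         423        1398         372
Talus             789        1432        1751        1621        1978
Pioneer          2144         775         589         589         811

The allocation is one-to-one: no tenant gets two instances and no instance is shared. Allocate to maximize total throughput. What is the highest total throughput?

Max total: 7695 ops/s

Optimal: Granite→Machine M4 (2175 ops/s), Harbor→Machine M3 (1398 ops/s), Talus→Machine M6 (1978 ops/s), Pioneer→Machine M7 (2144 ops/s) — total 2175+1398+1978+2144 = 7695 ops/s.
Row-greedy (each tenant in turn takes its best remaining instance) gives 6358 ops/s, worse by 1337.
Next-best assignment: Granite→Machine M6, Harbor→Machine M3, Talus→Machine M4, Pioneer→Machine M7 = 7394 ops/s.
Swapping Harbor↔Pioneer (Harbor→Machine M7 229 ops/s, Pioneer→Machine M3 589 ops/s) loses 2724.
Checked against all permutations: 7695 ops/s is optimal.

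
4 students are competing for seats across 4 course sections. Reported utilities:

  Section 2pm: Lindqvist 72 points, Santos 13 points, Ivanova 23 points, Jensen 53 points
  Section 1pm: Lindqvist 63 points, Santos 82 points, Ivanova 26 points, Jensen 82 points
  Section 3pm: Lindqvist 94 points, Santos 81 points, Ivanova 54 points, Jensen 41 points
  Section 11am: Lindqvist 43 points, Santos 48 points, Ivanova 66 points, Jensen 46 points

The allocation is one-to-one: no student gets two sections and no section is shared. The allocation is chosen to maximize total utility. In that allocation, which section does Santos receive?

Santos receives Section 3pm.

Optimal: Lindqvist→Section 2pm (72 points), Santos→Section 3pm (81 points), Ivanova→Section 11am (66 points), Jensen→Section 1pm (82 points) — total 72+81+66+82 = 301 points.
Row-greedy (each student in turn takes its best remaining section) gives 295 points, worse by 6.
Swapping Jensen↔Santos (Jensen→Section 3pm 41 points, Santos→Section 1pm 82 points) loses 40.
Santos's own top section is Section 1pm (82 points), but forcing Santos→Section 1pm and reassigning the rest optimally gives only 295 points — worse by 6.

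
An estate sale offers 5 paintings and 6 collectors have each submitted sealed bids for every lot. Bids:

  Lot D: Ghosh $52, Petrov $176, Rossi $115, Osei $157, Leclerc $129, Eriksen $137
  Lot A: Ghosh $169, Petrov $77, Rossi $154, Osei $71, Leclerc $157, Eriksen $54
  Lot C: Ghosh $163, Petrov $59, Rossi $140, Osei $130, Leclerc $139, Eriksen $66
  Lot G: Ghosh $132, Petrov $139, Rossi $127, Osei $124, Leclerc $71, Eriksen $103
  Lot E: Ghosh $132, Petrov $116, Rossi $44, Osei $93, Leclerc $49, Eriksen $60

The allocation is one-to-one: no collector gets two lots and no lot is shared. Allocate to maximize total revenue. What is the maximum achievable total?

Max total: $729

This is the linear assignment problem.
Optimal: Petrov→Lot D ($176), Leclerc→Lot A ($157), Rossi→Lot C ($140), Osei→Lot G ($124), Ghosh→Lot E ($132) — total 176+157+140+124+132 = $729.
Next-best assignment: Petrov→Lot D, Rossi→Lot A, Leclerc→Lot C, Osei→Lot G, Ghosh→Lot E = $725.
Swapping Osei↔Leclerc (Osei→Lot A $71, Leclerc→Lot G $71) loses 139.
Checked against all permutations: $729 is optimal.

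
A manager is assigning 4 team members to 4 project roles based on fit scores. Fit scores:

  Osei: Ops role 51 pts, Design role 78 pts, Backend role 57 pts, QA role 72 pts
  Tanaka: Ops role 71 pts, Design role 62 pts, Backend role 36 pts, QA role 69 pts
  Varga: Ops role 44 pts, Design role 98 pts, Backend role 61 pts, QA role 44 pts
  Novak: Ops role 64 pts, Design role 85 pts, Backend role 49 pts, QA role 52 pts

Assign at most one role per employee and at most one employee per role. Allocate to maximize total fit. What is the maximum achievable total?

This is the linear assignment problem.
Optimal: Osei→QA role (72 pts), Tanaka→Ops role (71 pts), Varga→Design role (98 pts), Novak→Backend role (49 pts) — total 72+71+98+49 = 290 pts.
Row-greedy (each employee in turn takes its best remaining role) gives 262 pts, worse by 28.
Next-best assignment: Osei→QA role, Tanaka→Ops role, Varga→Backend role, Novak→Design role = 289 pts.

Max total: 290 pts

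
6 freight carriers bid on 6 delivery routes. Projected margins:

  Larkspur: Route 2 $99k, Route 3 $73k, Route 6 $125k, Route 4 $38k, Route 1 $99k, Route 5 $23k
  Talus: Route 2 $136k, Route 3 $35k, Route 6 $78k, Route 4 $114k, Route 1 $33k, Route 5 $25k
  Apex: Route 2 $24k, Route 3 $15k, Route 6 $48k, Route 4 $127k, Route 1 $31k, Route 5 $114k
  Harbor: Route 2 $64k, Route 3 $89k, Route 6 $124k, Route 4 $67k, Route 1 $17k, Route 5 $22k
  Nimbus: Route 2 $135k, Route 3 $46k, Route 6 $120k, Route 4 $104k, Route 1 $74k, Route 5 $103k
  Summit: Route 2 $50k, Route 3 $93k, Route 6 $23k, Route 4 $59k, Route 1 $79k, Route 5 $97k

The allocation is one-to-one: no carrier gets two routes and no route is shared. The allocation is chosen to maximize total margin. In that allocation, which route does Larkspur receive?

Larkspur receives Route 1.

Optimal: Larkspur→Route 1 ($99k), Talus→Route 2 ($136k), Apex→Route 4 ($127k), Harbor→Route 6 ($124k), Nimbus→Route 5 ($103k), Summit→Route 3 ($93k) — total 99+136+127+124+103+93 = $682k.
Max-entry greedy (repeatedly take the single best remaining cell) gives $601k, worse by 81.
Larkspur's own top route is Route 6 ($125k), but forcing Larkspur→Route 6 and reassigning the rest optimally gives only $659k — worse by 23.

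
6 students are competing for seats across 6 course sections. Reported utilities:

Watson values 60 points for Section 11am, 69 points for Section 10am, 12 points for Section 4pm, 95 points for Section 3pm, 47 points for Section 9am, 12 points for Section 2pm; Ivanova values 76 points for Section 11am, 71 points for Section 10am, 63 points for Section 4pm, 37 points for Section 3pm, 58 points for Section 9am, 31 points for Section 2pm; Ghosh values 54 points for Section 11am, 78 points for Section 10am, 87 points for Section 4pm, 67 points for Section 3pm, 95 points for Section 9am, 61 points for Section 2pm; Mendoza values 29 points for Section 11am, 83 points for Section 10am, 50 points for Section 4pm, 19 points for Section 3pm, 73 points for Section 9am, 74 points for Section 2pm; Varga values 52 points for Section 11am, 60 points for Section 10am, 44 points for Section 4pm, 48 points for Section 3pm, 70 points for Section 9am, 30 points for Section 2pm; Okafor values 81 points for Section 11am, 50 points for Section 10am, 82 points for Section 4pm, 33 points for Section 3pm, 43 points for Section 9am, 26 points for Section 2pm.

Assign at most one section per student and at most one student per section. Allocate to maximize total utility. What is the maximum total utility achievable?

Optimal: Watson→Section 3pm (95 points), Ivanova→Section 11am (76 points), Ghosh→Section 9am (95 points), Mendoza→Section 2pm (74 points), Varga→Section 10am (60 points), Okafor→Section 4pm (82 points) — total 95+76+95+74+60+82 = 482 points.
Max-entry greedy (repeatedly take the single best remaining cell) gives 461 points, worse by 21.
Swapping Varga↔Okafor (Varga→Section 4pm 44 points, Okafor→Section 10am 50 points) loses 48.
No other one-to-one assignment exceeds 482 points.

Maximum total: 482 points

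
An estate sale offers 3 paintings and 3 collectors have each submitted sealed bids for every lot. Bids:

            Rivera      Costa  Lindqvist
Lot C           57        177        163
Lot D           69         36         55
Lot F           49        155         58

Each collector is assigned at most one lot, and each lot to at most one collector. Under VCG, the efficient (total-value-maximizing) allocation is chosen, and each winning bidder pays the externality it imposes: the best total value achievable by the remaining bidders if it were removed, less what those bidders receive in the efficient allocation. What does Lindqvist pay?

Efficient allocation: Rivera→Lot D ($69), Costa→Lot F ($155), Lindqvist→Lot C ($163); total welfare W = $387.
Lindqvist receives Lot C at value $163, so the others get W − 163 = $224.
Without Lindqvist: best allocation of the remaining 2 bidders over all 3 lots is Rivera→Lot D ($69), Costa→Lot C ($177), total $246.
VCG payment = (others' best without Lindqvist) − (others' welfare with Lindqvist) = 246 − 224 = $22.

Lindqvist pays $22.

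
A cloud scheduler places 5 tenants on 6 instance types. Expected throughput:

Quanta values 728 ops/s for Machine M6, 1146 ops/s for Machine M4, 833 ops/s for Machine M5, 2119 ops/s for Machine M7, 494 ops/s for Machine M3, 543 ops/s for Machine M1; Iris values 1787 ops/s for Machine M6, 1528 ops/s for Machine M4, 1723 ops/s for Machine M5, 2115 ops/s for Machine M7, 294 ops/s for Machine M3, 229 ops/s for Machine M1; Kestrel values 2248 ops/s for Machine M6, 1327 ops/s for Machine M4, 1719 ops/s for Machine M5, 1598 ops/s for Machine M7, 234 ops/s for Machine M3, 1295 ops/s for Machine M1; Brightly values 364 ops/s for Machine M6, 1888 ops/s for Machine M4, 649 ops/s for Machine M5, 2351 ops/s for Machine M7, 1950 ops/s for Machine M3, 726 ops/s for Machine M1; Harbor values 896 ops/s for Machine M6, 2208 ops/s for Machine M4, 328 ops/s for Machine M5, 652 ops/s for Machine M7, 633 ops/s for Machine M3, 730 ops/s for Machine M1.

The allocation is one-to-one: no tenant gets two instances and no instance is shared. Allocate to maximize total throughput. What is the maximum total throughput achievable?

Optimal: Quanta→Machine M7 (2119 ops/s), Iris→Machine M5 (1723 ops/s), Kestrel→Machine M6 (2248 ops/s), Brightly→Machine M3 (1950 ops/s), Harbor→Machine M4 (2208 ops/s) — total 2119+1723+2248+1950+2208 = 10248 ops/s.
Row-greedy (each tenant in turn takes its best remaining instance) gives 9783 ops/s, worse by 465.
Swapping Brightly↔Quanta (Brightly→Machine M7 2351 ops/s, Quanta→Machine M3 494 ops/s) loses 1224.
No other one-to-one assignment exceeds 10248 ops/s.

Max total: 10248 ops/s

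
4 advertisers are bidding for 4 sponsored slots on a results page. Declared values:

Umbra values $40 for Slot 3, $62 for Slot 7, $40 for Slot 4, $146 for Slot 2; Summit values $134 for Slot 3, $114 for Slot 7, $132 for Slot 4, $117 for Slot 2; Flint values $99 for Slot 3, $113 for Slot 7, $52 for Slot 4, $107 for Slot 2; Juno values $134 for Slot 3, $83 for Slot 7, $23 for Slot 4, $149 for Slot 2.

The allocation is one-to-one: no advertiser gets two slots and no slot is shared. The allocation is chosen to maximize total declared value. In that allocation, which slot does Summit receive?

Optimal: Umbra→Slot 2 ($146), Summit→Slot 4 ($132), Flint→Slot 7 ($113), Juno→Slot 3 ($134) — total 146+132+113+134 = $525.
Row-greedy (each advertiser in turn takes its best remaining slot) gives $416, worse by 109.
Checked against all permutations: $525 is optimal.
Summit's own top slot is Slot 3 ($134), but forcing Summit→Slot 3 and reassigning the rest optimally gives only $436 — worse by 89.

Summit receives Slot 4.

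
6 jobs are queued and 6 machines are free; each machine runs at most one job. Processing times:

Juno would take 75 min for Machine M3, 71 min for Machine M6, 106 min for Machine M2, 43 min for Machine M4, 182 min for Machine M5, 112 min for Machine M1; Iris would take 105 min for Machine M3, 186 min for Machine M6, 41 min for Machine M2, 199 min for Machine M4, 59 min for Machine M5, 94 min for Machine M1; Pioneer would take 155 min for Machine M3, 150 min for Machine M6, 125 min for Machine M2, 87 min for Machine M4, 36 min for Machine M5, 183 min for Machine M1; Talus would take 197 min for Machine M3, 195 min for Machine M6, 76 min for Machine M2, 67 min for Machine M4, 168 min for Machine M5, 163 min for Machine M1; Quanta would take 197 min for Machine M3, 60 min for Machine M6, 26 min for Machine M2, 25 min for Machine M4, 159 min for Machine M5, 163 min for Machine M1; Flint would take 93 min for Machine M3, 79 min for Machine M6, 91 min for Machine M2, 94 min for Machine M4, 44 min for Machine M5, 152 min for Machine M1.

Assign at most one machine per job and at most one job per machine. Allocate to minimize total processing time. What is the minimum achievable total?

Optimal: Juno→Machine M3 (75 min), Iris→Machine M1 (94 min), Pioneer→Machine M5 (36 min), Talus→Machine M4 (67 min), Quanta→Machine M2 (26 min), Flint→Machine M6 (79 min) — total 75+94+36+67+26+79 = 377 min.
Min-entry greedy (repeatedly take the single cheapest remaining cell) gives 429 min, worse by 52.
Checked against all permutations: 377 min is optimal.

Min total: 377 min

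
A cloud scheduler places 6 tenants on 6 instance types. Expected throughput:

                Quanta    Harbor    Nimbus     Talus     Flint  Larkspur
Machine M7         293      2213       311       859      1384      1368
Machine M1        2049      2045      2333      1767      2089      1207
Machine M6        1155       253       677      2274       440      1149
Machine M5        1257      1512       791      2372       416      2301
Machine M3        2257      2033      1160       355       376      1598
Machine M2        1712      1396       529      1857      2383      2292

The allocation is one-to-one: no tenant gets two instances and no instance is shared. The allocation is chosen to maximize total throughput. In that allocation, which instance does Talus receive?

Treat this as an assignment problem: match each tenant to one instance.
Optimal: Quanta→Machine M3 (2257 ops/s), Harbor→Machine M7 (2213 ops/s), Nimbus→Machine M1 (2333 ops/s), Talus→Machine M6 (2274 ops/s), Flint→Machine M2 (2383 ops/s), Larkspur→Machine M5 (2301 ops/s) — total 2257+2213+2333+2274+2383+2301 = 13761 ops/s.
Row-greedy (each tenant in turn takes its best remaining instance) gives 12707 ops/s, worse by 1054.
Next-best assignment: Quanta→Machine M3, Harbor→Machine M7, Nimbus→Machine M1, Talus→Machine M5, Flint→Machine M2, Larkspur→Machine M6 = 12707 ops/s.
Swapping Quanta↔Talus (Quanta→Machine M6 1155 ops/s, Talus→Machine M3 355 ops/s) loses 3021.
Talus's own top instance is Machine M5 (2372 ops/s), but forcing Talus→Machine M5 and reassigning the rest optimally gives only 12707 ops/s — worse by 1054.

Talus receives Machine M6.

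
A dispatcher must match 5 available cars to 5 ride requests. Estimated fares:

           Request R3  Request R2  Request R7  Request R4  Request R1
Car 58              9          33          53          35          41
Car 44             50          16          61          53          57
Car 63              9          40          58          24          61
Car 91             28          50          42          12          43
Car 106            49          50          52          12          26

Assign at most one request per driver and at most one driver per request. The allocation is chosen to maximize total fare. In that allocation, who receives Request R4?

Car 44 receives Request R4.

Optimal: Car 58→Request R7 ($53), Car 44→Request R4 ($53), Car 63→Request R1 ($61), Car 91→Request R2 ($50), Car 106→Request R3 ($49) — total 53+53+61+50+49 = $266.
Next-best assignment: Car 58→Request R4, Car 44→Request R7, Car 63→Request R1, Car 91→Request R2, Car 106→Request R3 = $256.
Every other assignment is strictly worse.
Car 44's own top request is Request R7 ($61), but forcing Car 44→Request R7 and reassigning the rest optimally gives only $256 — worse by 10.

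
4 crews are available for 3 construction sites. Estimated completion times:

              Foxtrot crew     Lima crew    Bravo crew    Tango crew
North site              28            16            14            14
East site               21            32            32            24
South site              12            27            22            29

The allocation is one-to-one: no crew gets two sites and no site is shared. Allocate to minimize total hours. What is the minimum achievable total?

Treat this as an assignment problem: match each crew to one site.
Optimal: Bravo crew→North site (14 hours), Tango crew→East site (24 hours), Foxtrot crew→South site (12 hours) — total 14+24+12 = 50 hours.
Column-greedy (each site in turn goes to its cheapest remaining crew) gives 62 hours, worse by 12.
Swapping Bravo crew↔Tango crew (Bravo crew→East site 32 hours, Tango crew→North site 14 hours) adds 8.

Min total: 50 hours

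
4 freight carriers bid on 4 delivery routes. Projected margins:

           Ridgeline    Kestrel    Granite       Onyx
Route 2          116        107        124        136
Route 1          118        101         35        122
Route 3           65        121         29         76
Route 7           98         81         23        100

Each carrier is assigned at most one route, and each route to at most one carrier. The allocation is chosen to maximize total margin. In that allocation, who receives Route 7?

Optimal: Ridgeline→Route 7 ($98k), Kestrel→Route 3 ($121k), Granite→Route 2 ($124k), Onyx→Route 1 ($122k) — total 98+121+124+122 = $465k.
Column-greedy (each route in turn goes to its best remaining carrier) gives $398k, worse by 67.
Ridgeline's own top route is Route 1 ($118k), but forcing Ridgeline→Route 1 and reassigning the rest optimally gives only $463k — worse by 2.

Ridgeline receives Route 7.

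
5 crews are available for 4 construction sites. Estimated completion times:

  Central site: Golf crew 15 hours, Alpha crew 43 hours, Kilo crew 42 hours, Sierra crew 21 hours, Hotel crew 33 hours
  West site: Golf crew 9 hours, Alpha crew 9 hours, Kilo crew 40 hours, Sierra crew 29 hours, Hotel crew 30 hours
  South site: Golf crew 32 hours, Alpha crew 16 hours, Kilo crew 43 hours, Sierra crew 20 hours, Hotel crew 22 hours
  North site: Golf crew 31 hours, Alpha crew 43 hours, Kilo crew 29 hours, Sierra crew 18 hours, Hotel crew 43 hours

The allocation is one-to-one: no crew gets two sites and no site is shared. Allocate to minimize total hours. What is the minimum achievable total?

Treat this as an assignment problem: match each crew to one site.
Optimal: Golf crew→Central site (15 hours), Alpha crew→West site (9 hours), Hotel crew→South site (22 hours), Sierra crew→North site (18 hours) — total 15+9+22+18 = 64 hours.
Min-entry greedy (repeatedly take the single cheapest remaining cell) gives 76 hours, worse by 12.
Every other assignment is strictly worse.

Minimum total: 64 hours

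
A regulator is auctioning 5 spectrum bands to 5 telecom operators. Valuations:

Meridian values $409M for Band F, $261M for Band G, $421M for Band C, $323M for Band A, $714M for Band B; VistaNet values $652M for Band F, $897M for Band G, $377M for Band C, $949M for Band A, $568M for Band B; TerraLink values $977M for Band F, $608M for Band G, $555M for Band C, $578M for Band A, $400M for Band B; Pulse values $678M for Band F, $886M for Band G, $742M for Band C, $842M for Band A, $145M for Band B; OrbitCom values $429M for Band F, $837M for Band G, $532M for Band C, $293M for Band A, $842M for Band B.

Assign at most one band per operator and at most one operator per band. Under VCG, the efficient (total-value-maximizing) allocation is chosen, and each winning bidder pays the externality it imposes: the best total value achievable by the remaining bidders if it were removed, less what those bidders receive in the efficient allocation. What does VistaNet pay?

VistaNet pays $100M.

Efficient allocation: Meridian→Band B ($714M), VistaNet→Band A ($949M), TerraLink→Band F ($977M), Pulse→Band C ($742M), OrbitCom→Band G ($837M); total welfare W = $4219M.
VistaNet receives Band A at value $949M, so the others get W − 949 = $3270M.
Without VistaNet: best allocation of the remaining 4 bidders over all 5 bands is Meridian→Band B ($714M), TerraLink→Band F ($977M), Pulse→Band A ($842M), OrbitCom→Band G ($837M), total $3370M.
VCG payment = (others' best without VistaNet) − (others' welfare with VistaNet) = 3370 − 3270 = $100M.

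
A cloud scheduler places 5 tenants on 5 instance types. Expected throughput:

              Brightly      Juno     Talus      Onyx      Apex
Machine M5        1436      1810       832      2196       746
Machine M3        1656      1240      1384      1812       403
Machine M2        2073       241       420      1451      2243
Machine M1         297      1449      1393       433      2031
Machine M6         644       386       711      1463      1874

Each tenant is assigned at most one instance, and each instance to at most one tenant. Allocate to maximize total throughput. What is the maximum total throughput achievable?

Optimal: Brightly→Machine M2 (2073 ops/s), Juno→Machine M1 (1449 ops/s), Talus→Machine M3 (1384 ops/s), Onyx→Machine M5 (2196 ops/s), Apex→Machine M6 (1874 ops/s) — total 2073+1449+1384+2196+1874 = 8976 ops/s.
Column-greedy (each instance in turn goes to its best remaining tenant) gives 8255 ops/s, worse by 721.
Next-best assignment: Brightly→Machine M2, Juno→Machine M5, Talus→Machine M1, Onyx→Machine M3, Apex→Machine M6 = 8962 ops/s.
No other one-to-one assignment exceeds 8976 ops/s.

Maximum total: 8976 ops/s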